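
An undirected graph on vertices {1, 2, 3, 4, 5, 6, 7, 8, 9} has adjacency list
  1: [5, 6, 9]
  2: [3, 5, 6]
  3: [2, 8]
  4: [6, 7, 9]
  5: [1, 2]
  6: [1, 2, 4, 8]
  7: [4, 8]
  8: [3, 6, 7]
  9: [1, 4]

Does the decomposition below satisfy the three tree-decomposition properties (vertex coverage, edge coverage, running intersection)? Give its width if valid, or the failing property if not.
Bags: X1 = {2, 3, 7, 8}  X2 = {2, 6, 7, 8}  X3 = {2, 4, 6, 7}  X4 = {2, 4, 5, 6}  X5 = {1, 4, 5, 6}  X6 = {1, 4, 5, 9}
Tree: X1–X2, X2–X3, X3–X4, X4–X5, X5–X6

Yes; width 3.

Every vertex of G appears in some bag (union = {1, 2, 3, 4, 5, 6, 7, 8, 9}); every edge is covered by a bag; and for each vertex v the set of bags containing v is connected in the bag tree. The decomposition is therefore valid. The largest bag has 4 vertices, so the width is 3.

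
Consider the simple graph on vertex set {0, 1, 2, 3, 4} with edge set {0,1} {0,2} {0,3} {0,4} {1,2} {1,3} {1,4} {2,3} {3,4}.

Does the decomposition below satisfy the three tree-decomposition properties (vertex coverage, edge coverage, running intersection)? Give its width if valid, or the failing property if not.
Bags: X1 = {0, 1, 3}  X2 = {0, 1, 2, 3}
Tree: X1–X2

No — vertex 4 appears in no bag.

A tree decomposition must satisfy three properties: every vertex lies in some bag; for every edge, both endpoints lie together in some bag; and for every vertex, the bags containing it form a connected subtree. Here vertex 4 appears in no bag, so the decomposition is invalid.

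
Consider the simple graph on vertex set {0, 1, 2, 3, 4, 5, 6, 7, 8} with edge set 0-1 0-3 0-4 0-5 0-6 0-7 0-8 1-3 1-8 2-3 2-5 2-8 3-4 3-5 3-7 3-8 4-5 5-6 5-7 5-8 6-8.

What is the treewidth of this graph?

3

A width-3 tree decomposition is:
Bags: B1 = {0, 3, 5, 8}  B2 = {0, 3, 4, 5}  B3 = {0, 3, 5, 7}  B4 = {2, 3, 5, 8}  B5 = {0, 5, 6, 8}  B6 = {0, 1, 3, 8}
Tree: B1–B2, B1–B3, B1–B4, B1–B5, B1–B6
Every bag has size at most 4, so the width is 4 − 1 = 3 and tw(G) ≤ 3. Conversely, {0, 1, 3, 8} is a clique of size 4, and the vertices of any clique must share a bag in every tree decomposition; so some bag has ≥ 4 vertices and tw(G) ≥ 3. The upper and lower bounds meet at 3, so that is the treewidth.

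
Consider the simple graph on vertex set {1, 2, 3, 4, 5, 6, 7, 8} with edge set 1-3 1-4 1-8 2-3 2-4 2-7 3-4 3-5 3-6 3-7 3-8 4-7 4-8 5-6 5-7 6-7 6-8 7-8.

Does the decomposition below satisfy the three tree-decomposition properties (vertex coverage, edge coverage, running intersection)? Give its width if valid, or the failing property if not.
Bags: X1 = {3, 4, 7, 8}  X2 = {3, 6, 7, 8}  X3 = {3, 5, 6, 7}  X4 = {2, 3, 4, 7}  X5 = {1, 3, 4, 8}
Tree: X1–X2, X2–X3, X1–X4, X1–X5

Yes; width 3.

Every vertex of G appears in some bag (union = {1, 2, 3, 4, 5, 6, 7, 8}); every edge is covered by a bag; and for each vertex v the set of bags containing v is connected in the bag tree. The decomposition is therefore valid. The largest bag has 4 vertices, so the width is 3.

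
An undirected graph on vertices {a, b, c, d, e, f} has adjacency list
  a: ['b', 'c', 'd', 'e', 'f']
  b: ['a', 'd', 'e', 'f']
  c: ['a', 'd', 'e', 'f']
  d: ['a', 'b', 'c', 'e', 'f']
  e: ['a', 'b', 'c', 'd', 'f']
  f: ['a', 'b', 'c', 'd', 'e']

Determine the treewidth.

4

A width-4 tree decomposition is:
Bags: B1 = {a, b, d, e, f}  B2 = {a, c, d, e, f}
Tree: B1–B2
The largest bag has 5 vertices, giving width 4; this decomposition certifies tw(G) ≤ 4. Conversely, {a, c, d, e, f} is a clique of size 5, and the vertices of any clique must share a bag in every tree decomposition; so some bag has ≥ 5 vertices and tw(G) ≥ 4. Combining the bounds, tw(G) = 4.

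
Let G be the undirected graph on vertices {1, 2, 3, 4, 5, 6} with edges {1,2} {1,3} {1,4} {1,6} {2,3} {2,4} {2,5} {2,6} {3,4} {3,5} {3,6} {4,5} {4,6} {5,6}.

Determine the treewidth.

A width-4 tree decomposition is:
Bags: B1 = {1, 2, 3, 4, 6}  B2 = {2, 3, 4, 5, 6}
Tree: B1–B2
Each bag holds 5 vertices, so the decomposition has width 4, which upper-bounds the treewidth. Conversely, {1, 2, 3, 4, 6} is a clique of size 5, and the vertices of any clique must share a bag in every tree decomposition; so some bag has ≥ 5 vertices and tw(G) ≥ 4. Therefore the treewidth is 4.

4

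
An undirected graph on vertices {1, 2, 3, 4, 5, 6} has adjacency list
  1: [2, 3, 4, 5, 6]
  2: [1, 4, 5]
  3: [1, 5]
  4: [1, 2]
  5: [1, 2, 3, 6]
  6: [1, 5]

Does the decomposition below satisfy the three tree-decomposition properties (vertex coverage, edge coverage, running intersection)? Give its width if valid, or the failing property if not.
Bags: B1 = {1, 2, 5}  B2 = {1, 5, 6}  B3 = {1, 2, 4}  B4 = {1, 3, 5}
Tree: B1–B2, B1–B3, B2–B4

Every vertex of G appears in some bag (union = {1, 2, 3, 4, 5, 6}); every edge is covered by a bag; and for each vertex v the set of bags containing v is connected in the bag tree. The decomposition is therefore valid. The largest bag has 3 vertices, so the width is 2.

Yes; width 2.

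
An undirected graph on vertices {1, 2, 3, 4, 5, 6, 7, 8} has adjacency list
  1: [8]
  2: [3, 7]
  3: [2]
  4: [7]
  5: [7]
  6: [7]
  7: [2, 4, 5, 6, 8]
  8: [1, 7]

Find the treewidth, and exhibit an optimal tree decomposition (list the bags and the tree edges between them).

The largest bag has 2 vertices, giving width 1; this decomposition certifies tw(G) ≤ 1. Since G has at least one edge (e.g. 4–7), it is not an edgeless graph, so tw(G) ≥ 1. Hence tw(G) = 1 exactly.

Treewidth 1.
One such decomposition:
Bags: B1 = {4, 7}  B2 = {2, 7}  B3 = {6, 7}  B4 = {7, 8}  B5 = {5, 7}  B6 = {1, 8}  B7 = {2, 3}
Tree: B1–B2, B2–B3, B3–B4, B3–B5, B4–B6, B2–B7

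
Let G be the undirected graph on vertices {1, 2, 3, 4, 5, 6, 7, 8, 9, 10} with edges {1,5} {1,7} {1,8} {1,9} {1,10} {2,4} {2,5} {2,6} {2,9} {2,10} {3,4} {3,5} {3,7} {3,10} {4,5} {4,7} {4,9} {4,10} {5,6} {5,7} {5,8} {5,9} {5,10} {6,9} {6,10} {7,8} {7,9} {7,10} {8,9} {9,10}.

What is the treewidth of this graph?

A width-4 tree decomposition is:
Bags: B1 = {2, 4, 5, 9, 10}  B2 = {4, 5, 7, 9, 10}  B3 = {3, 4, 5, 7, 10}  B4 = {1, 5, 7, 9, 10}  B5 = {1, 5, 7, 8, 9}  B6 = {2, 5, 6, 9, 10}
Tree: B1–B2, B2–B3, B2–B4, B4–B5, B1–B6
Each bag holds 5 vertices, so the decomposition has width 4, which upper-bounds the treewidth. On the other hand G contains the 5-clique {1, 5, 7, 8, 9}. A clique must lie in a single bag of any decomposition, so no decomposition can have width below 4. Therefore the treewidth is 4.

4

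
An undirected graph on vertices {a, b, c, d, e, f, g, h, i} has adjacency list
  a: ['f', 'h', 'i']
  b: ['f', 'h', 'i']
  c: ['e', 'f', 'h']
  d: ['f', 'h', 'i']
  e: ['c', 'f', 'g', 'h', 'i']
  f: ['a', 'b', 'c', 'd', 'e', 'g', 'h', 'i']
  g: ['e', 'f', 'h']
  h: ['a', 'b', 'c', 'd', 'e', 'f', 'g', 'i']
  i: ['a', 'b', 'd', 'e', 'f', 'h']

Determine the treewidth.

A width-3 tree decomposition is:
Bags: B1 = {c, e, f, h}  B2 = {e, f, h, i}  B3 = {d, f, h, i}  B4 = {e, f, g, h}  B5 = {b, f, h, i}  B6 = {a, f, h, i}
Tree: B1–B2, B2–B3, B2–B4, B2–B5, B2–B6
The largest bag has 4 vertices, giving width 3; this decomposition certifies tw(G) ≤ 3. Conversely, {e, f, g, h} is a clique of size 4, and the vertices of any clique must share a bag in every tree decomposition; so some bag has ≥ 4 vertices and tw(G) ≥ 3. Therefore the treewidth is 3.

3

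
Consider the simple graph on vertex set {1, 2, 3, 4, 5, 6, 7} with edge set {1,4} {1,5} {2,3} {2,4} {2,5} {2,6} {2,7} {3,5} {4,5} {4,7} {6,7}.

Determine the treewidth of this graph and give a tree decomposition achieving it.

Every bag has size at most 3, so the width is 3 − 1 = 2 and tw(G) ≤ 2. Conversely, {1, 4, 5} is a clique of size 3, and the vertices of any clique must share a bag in every tree decomposition; so some bag has ≥ 3 vertices and tw(G) ≥ 2. Combining the bounds, tw(G) = 2.

Treewidth 2.
Bags: B1 = {2, 4, 7}  B2 = {2, 4, 5}  B3 = {2, 6, 7}  B4 = {1, 4, 5}  B5 = {2, 3, 5}
Tree: B1–B2, B1–B3, B2–B4, B2–B5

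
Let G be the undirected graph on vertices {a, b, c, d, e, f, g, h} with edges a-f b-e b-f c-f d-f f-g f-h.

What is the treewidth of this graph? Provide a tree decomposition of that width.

Treewidth 1.
One optimal decomposition is:
Bags: B1 = {c, f}  B2 = {d, f}  B3 = {b, f}  B4 = {f, g}  B5 = {f, h}  B6 = {a, f}  B7 = {b, e}
Tree: B1–B2, B2–B3, B1–B4, B1–B5, B5–B6, B3–B7

Each bag holds 2 vertices, so the decomposition has width 1, which upper-bounds the treewidth. G has an edge, so its treewidth is at least 1. Combining the bounds, tw(G) = 1.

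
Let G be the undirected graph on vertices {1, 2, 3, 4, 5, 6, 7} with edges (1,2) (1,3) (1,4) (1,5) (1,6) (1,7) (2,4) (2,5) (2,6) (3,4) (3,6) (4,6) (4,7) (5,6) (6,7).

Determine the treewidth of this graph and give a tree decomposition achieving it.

Treewidth 3.
One such decomposition:
Bags: B1 = {1, 2, 4, 6}  B2 = {1, 3, 4, 6}  B3 = {1, 4, 6, 7}  B4 = {1, 2, 5, 6}
Tree: B1–B2, B1–B3, B1–B4

Each bag holds 4 vertices, so the decomposition has width 3, which upper-bounds the treewidth. On the other hand G contains the 4-clique {1, 2, 4, 6}. A clique must lie in a single bag of any decomposition, so no decomposition can have width below 3. Therefore the treewidth is 3.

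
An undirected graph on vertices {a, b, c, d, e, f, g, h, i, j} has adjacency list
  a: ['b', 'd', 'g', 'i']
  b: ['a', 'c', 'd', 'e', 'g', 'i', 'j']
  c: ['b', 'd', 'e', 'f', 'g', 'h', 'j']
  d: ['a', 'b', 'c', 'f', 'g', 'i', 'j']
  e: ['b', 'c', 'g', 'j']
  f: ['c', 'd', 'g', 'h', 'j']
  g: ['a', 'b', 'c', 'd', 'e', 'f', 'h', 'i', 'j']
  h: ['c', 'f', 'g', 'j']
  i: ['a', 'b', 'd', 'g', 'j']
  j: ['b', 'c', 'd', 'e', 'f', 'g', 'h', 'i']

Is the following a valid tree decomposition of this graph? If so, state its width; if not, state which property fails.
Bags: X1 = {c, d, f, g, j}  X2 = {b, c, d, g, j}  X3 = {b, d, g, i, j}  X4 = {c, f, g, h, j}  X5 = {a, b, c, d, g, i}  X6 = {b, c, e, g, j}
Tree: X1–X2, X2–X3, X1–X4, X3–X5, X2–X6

A tree decomposition must satisfy three properties: every vertex lies in some bag; for every edge, both endpoints lie together in some bag; and for every vertex, the bags containing it form a connected subtree. Here bags containing vertex c are not connected in the tree, so the decomposition is invalid.

No — bags containing vertex c are not connected in the tree.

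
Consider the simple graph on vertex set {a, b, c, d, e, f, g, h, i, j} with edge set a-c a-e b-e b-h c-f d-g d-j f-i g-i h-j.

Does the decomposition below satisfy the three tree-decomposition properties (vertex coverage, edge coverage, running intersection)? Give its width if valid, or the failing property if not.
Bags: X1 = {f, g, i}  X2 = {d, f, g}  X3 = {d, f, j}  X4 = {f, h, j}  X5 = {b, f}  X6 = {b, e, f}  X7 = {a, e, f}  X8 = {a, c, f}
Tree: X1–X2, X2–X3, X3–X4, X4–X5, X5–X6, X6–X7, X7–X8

No — edge (h,b) lies in no bag.

A tree decomposition must satisfy three properties: every vertex lies in some bag; for every edge, both endpoints lie together in some bag; and for every vertex, the bags containing it form a connected subtree. Here edge (h,b) lies in no bag, so the decomposition is invalid.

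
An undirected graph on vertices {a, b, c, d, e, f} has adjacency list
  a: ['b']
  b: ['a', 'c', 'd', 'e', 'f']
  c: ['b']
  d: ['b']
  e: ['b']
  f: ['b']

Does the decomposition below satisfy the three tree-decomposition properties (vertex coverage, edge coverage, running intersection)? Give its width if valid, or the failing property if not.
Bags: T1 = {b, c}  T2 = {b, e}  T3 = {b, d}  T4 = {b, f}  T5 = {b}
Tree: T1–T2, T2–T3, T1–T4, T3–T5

A tree decomposition must satisfy three properties: every vertex lies in some bag; for every edge, both endpoints lie together in some bag; and for every vertex, the bags containing it form a connected subtree. Here vertex a appears in no bag, so the decomposition is invalid.

No — vertex a appears in no bag.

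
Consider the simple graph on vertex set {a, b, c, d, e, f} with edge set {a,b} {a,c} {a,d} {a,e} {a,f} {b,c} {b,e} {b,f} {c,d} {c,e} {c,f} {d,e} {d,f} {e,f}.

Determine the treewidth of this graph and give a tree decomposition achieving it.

Treewidth 4.
One optimal decomposition is:
Bags: B1 = {a, c, d, e, f}  B2 = {a, b, c, e, f}
Tree: B1–B2

The largest bag has 5 vertices, giving width 4; this decomposition certifies tw(G) ≤ 4. Conversely, {a, c, d, e, f} is a clique of size 5, and the vertices of any clique must share a bag in every tree decomposition; so some bag has ≥ 5 vertices and tw(G) ≥ 4. Hence tw(G) = 4 exactly.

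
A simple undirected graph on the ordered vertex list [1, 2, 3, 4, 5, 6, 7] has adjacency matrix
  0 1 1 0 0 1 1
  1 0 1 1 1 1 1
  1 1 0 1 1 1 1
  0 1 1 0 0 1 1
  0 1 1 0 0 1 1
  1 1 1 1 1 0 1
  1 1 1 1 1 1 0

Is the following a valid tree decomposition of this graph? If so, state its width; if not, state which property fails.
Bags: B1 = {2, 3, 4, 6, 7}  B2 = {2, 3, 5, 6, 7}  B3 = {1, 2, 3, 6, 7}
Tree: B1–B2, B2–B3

Yes; width 4.

Checking the three conditions: (i) the bags cover all of {1, 2, 3, 4, 5, 6, 7}; (ii) for each edge, some bag contains both endpoints; (iii) the bags containing any fixed vertex form a subtree. All hold, so the decomposition is valid with width 5 − 1 = 4.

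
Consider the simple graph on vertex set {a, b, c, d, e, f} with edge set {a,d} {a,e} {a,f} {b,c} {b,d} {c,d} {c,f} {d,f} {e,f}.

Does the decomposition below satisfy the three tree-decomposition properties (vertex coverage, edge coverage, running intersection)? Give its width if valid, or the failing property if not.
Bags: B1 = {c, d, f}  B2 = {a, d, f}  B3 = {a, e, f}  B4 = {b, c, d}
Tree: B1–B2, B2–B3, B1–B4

Checking the three conditions: (i) the bags cover all of {a, b, c, d, e, f}; (ii) for each edge, some bag contains both endpoints; (iii) the bags containing any fixed vertex form a subtree. All hold, so the decomposition is valid with width 3 − 1 = 2.

Yes; width 2.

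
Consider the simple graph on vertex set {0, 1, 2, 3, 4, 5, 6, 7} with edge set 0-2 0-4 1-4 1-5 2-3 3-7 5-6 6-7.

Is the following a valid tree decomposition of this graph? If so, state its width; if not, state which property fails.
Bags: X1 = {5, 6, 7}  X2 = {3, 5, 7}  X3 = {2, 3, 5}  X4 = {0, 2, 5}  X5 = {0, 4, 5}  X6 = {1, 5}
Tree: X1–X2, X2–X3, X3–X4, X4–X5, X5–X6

No — edge (4,1) lies in no bag.

A tree decomposition must satisfy three properties: every vertex lies in some bag; for every edge, both endpoints lie together in some bag; and for every vertex, the bags containing it form a connected subtree. Here edge (4,1) lies in no bag, so the decomposition is invalid.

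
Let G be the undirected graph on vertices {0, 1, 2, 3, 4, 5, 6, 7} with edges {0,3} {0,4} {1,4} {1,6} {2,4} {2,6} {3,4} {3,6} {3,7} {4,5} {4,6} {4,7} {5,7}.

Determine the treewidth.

2

A width-2 tree decomposition is:
Bags: B1 = {3, 4, 6}  B2 = {2, 4, 6}  B3 = {1, 4, 6}  B4 = {0, 3, 4}  B5 = {3, 4, 7}  B6 = {4, 5, 7}
Tree: B1–B2, B1–B3, B1–B4, B4–B5, B5–B6
Each bag holds 3 vertices, so the decomposition has width 2, which upper-bounds the treewidth. Conversely, {1, 4, 6} is a clique of size 3, and the vertices of any clique must share a bag in every tree decomposition; so some bag has ≥ 3 vertices and tw(G) ≥ 2. The upper and lower bounds meet at 2, so that is the treewidth.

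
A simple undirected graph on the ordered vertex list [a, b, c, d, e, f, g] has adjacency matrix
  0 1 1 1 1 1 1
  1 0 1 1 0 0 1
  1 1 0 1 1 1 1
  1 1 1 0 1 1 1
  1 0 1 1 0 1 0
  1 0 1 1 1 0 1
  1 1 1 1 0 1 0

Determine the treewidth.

A width-4 tree decomposition is:
Bags: B1 = {a, c, d, f, g}  B2 = {a, b, c, d, g}  B3 = {a, c, d, e, f}
Tree: B1–B2, B1–B3
The largest bag has 5 vertices, giving width 4; this decomposition certifies tw(G) ≤ 4. For the lower bound, the 5 vertices {a, c, d, f, g} are pairwise adjacent, and any tree decomposition puts a clique entirely inside one bag — forcing width ≥ 4. The upper and lower bounds meet at 4, so that is the treewidth.

4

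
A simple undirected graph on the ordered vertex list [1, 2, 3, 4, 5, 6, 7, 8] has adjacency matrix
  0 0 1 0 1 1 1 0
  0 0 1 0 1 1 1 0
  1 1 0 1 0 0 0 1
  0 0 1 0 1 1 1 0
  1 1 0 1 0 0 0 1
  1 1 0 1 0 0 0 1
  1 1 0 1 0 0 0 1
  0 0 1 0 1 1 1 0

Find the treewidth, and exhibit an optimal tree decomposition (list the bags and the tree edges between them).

The largest bag has 5 vertices, giving width 4; this decomposition certifies tw(G) ≤ 4. For the lower bound: the 5 vertex sets {5,8}, {4,7}, {1,3}, {6}, {2} are disjoint, each induces a connected subgraph, and every pair is joined by at least one edge of G. Contracting each set to a single vertex therefore yields K_{5} as a minor, and since treewidth is minor-monotone, tw(G) ≥ tw(K_{5}) = 4. Combining the bounds, tw(G) = 4.

Treewidth 4.
One optimal decomposition is:
Bags: B1 = {3, 5, 6, 7, 8}  B2 = {3, 4, 5, 6, 7}  B3 = {1, 3, 5, 6, 7}  B4 = {2, 3, 5, 6, 7}
Tree: B1–B2, B2–B3, B3–B4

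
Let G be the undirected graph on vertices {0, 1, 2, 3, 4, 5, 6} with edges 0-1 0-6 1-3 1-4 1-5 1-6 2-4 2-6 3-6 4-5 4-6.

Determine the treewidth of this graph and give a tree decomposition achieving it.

Each bag holds 3 vertices, so the decomposition has width 2, which upper-bounds the treewidth. For the lower bound, the 3 vertices {1, 4, 5} are pairwise adjacent, and any tree decomposition puts a clique entirely inside one bag — forcing width ≥ 2. The upper and lower bounds meet at 2, so that is the treewidth.

Treewidth 2.
One optimal decomposition is:
Bags: B1 = {2, 4, 6}  B2 = {1, 4, 6}  B3 = {1, 4, 5}  B4 = {1, 3, 6}  B5 = {0, 1, 6}
Tree: B1–B2, B2–B3, B2–B4, B2–B5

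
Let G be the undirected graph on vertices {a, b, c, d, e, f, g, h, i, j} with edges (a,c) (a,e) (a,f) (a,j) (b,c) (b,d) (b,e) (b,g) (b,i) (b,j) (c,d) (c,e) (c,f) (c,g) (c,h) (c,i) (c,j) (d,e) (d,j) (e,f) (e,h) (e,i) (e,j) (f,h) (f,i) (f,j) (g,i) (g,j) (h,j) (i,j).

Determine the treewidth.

A width-4 tree decomposition is:
Bags: B1 = {c, e, f, i, j}  B2 = {b, c, e, i, j}  B3 = {a, c, e, f, j}  B4 = {b, c, d, e, j}  B5 = {c, e, f, h, j}  B6 = {b, c, g, i, j}
Tree: B1–B2, B1–B3, B2–B4, B3–B5, B2–B6
Every bag has size at most 5, so the width is 5 − 1 = 4 and tw(G) ≤ 4. For the lower bound, the 5 vertices {b, c, g, i, j} are pairwise adjacent, and any tree decomposition puts a clique entirely inside one bag — forcing width ≥ 4. Combining the bounds, tw(G) = 4.

4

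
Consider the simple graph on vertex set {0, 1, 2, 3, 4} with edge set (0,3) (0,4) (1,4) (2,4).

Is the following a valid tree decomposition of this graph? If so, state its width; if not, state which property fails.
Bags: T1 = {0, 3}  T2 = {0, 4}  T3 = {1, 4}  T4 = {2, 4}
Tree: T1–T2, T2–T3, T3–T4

Yes; width 1.

Vertex coverage: the bags together contain {0, 1, 2, 3, 4}, the full vertex set. Edge coverage: each edge of G has both endpoints in at least one bag. Running intersection: for every vertex, the bags containing it form a connected subtree. All three properties hold, so this is a valid tree decomposition of width max|bag| − 1 = 1, and hence tw(G) ≤ 1.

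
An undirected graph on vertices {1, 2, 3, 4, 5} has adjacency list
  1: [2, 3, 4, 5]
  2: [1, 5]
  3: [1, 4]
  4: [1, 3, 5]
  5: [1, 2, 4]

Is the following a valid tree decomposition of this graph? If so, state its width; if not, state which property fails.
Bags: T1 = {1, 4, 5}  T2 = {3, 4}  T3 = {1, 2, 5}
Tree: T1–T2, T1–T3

No — edge (1,3) lies in no bag.

A tree decomposition must satisfy three properties: every vertex lies in some bag; for every edge, both endpoints lie together in some bag; and for every vertex, the bags containing it form a connected subtree. Here edge (1,3) lies in no bag, so the decomposition is invalid.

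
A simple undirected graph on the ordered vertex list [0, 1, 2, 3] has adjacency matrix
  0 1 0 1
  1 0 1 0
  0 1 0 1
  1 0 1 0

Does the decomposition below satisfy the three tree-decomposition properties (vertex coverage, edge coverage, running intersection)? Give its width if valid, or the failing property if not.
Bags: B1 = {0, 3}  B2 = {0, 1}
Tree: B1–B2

A tree decomposition must satisfy three properties: every vertex lies in some bag; for every edge, both endpoints lie together in some bag; and for every vertex, the bags containing it form a connected subtree. Here vertex 2 appears in no bag, so the decomposition is invalid.

No — vertex 2 appears in no bag.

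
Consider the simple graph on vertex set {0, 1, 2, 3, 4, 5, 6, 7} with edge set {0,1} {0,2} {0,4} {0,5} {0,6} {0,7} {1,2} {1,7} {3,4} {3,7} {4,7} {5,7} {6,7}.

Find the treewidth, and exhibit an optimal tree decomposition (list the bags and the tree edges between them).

Treewidth 2.
One such decomposition:
Bags: B1 = {0, 4, 7}  B2 = {0, 5, 7}  B3 = {0, 6, 7}  B4 = {0, 1, 7}  B5 = {0, 1, 2}  B6 = {3, 4, 7}
Tree: B1–B2, B1–B3, B3–B4, B4–B5, B1–B6

Every bag has size at most 3, so the width is 3 − 1 = 2 and tw(G) ≤ 2. On the other hand G contains the 3-clique {0, 1, 2}. A clique must lie in a single bag of any decomposition, so no decomposition can have width below 2. The upper and lower bounds meet at 2, so that is the treewidth.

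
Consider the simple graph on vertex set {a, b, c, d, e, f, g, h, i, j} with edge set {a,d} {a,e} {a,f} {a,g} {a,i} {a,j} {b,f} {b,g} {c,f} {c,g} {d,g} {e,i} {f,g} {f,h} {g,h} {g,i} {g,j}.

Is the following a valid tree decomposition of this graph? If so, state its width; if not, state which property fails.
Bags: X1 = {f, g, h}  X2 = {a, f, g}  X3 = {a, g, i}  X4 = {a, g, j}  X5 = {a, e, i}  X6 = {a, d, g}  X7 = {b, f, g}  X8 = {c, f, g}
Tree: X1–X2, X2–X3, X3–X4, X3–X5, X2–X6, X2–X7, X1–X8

Yes; width 2.

Every vertex of G appears in some bag (union = {a, b, c, d, e, f, g, h, i, j}); every edge is covered by a bag; and for each vertex v the set of bags containing v is connected in the bag tree. The decomposition is therefore valid. The largest bag has 3 vertices, so the width is 2.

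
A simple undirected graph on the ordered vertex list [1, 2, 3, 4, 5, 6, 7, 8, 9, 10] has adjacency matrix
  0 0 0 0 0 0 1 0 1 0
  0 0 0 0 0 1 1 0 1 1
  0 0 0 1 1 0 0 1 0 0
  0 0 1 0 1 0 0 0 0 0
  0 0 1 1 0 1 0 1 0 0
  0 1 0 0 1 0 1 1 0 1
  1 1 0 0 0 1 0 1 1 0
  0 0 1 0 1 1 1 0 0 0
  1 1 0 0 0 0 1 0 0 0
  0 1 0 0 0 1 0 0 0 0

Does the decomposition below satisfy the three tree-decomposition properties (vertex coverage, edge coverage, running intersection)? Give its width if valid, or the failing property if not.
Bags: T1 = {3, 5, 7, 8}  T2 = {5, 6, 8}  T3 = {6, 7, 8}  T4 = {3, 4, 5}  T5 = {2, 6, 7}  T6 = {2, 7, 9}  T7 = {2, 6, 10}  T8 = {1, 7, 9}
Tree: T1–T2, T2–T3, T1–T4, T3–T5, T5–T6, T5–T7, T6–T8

A tree decomposition must satisfy three properties: every vertex lies in some bag; for every edge, both endpoints lie together in some bag; and for every vertex, the bags containing it form a connected subtree. Here bags containing vertex 7 are not connected in the tree, so the decomposition is invalid.

No — bags containing vertex 7 are not connected in the tree.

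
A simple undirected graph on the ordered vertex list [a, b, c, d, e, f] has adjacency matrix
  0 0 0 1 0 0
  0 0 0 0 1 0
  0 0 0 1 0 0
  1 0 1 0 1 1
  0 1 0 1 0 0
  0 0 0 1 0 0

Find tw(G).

A width-1 tree decomposition is:
Bags: B1 = {c, d}  B2 = {d, f}  B3 = {a, d}  B4 = {d, e}  B5 = {b, e}
Tree: B1–B2, B1–B3, B1–B4, B4–B5
The largest bag has 2 vertices, giving width 1; this decomposition certifies tw(G) ≤ 1. Any graph with an edge has treewidth ≥ 1, and G has the edge c–d. Combining the bounds, tw(G) = 1.

1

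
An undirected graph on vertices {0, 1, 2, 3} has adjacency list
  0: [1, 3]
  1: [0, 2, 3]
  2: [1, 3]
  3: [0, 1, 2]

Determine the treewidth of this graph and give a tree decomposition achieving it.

Treewidth 2.
One optimal decomposition is:
Bags: B1 = {0, 1, 3}  B2 = {1, 2, 3}
Tree: B1–B2

The largest bag has 3 vertices, giving width 2; this decomposition certifies tw(G) ≤ 2. On the other hand G contains the 3-clique {0, 1, 3}. A clique must lie in a single bag of any decomposition, so no decomposition can have width below 2. Combining the bounds, tw(G) = 2.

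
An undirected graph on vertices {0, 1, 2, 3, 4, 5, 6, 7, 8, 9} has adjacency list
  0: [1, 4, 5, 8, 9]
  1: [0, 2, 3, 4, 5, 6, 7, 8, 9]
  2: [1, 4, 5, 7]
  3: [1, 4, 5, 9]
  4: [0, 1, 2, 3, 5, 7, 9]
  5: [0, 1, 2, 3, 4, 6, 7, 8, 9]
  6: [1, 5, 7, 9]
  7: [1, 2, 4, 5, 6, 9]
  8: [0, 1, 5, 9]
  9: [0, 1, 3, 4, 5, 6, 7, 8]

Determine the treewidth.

A width-4 tree decomposition is:
Bags: B1 = {1, 4, 5, 7, 9}  B2 = {1, 5, 6, 7, 9}  B3 = {0, 1, 4, 5, 9}  B4 = {0, 1, 5, 8, 9}  B5 = {1, 2, 4, 5, 7}  B6 = {1, 3, 4, 5, 9}
Tree: B1–B2, B1–B3, B3–B4, B1–B5, B3–B6
The largest bag has 5 vertices, giving width 4; this decomposition certifies tw(G) ≤ 4. For the lower bound, the 5 vertices {0, 1, 5, 8, 9} are pairwise adjacent, and any tree decomposition puts a clique entirely inside one bag — forcing width ≥ 4. The upper and lower bounds meet at 4, so that is the treewidth.

4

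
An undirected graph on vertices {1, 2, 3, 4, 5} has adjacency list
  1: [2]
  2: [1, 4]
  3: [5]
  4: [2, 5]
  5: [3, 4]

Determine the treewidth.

1

A width-1 tree decomposition is:
Bags: B1 = {3, 5}  B2 = {4, 5}  B3 = {2, 4}  B4 = {1, 2}
Tree: B1–B2, B2–B3, B3–B4
Each bag holds 2 vertices, so the decomposition has width 1, which upper-bounds the treewidth. Any graph with an edge has treewidth ≥ 1, and G has the edge 3–5. The upper and lower bounds meet at 1, so that is the treewidth.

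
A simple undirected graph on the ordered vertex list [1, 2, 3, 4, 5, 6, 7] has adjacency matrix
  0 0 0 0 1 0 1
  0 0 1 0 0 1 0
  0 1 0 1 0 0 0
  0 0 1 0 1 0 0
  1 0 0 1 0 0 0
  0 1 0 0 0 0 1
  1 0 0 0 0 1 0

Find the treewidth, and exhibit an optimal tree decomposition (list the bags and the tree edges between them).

Treewidth 2.
One optimal decomposition is:
Bags: B1 = {1, 6, 7}  B2 = {1, 2, 6}  B3 = {1, 2, 3}  B4 = {1, 3, 4}  B5 = {1, 4, 5}
Tree: B1–B2, B2–B3, B3–B4, B4–B5

Each bag holds 3 vertices, so the decomposition has width 2, which upper-bounds the treewidth. Since 1–7–6–2–3–4–5–1 is a cycle in G, G is not acyclic. Forests are exactly the graphs of treewidth ≤ 1, so tw(G) ≥ 2. Therefore the treewidth is 2.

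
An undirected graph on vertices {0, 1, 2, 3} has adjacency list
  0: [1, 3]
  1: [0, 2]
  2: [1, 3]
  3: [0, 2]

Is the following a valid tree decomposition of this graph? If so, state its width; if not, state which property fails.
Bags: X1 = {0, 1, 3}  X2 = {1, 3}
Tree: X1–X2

A tree decomposition must satisfy three properties: every vertex lies in some bag; for every edge, both endpoints lie together in some bag; and for every vertex, the bags containing it form a connected subtree. Here vertex 2 appears in no bag, so the decomposition is invalid.

No — vertex 2 appears in no bag.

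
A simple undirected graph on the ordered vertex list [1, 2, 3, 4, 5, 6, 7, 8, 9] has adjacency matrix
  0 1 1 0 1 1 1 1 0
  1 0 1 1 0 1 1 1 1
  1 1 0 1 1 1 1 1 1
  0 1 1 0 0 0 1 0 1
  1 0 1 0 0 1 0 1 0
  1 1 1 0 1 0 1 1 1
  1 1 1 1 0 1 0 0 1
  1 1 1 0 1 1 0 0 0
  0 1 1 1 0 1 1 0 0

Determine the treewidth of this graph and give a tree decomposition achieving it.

Every bag has size at most 5, so the width is 5 − 1 = 4 and tw(G) ≤ 4. For the lower bound, the 5 vertices {2, 3, 4, 7, 9} are pairwise adjacent, and any tree decomposition puts a clique entirely inside one bag — forcing width ≥ 4. Hence tw(G) = 4 exactly.

Treewidth 4.
Bags: B1 = {1, 2, 3, 6, 8}  B2 = {1, 3, 5, 6, 8}  B3 = {1, 2, 3, 6, 7}  B4 = {2, 3, 6, 7, 9}  B5 = {2, 3, 4, 7, 9}
Tree: B1–B2, B1–B3, B3–B4, B4–B5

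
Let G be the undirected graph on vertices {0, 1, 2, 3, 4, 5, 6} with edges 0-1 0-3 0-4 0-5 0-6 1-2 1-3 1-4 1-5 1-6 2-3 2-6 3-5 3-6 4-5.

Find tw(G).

3

A width-3 tree decomposition is:
Bags: B1 = {0, 1, 3, 5}  B2 = {0, 1, 3, 6}  B3 = {1, 2, 3, 6}  B4 = {0, 1, 4, 5}
Tree: B1–B2, B2–B3, B1–B4
Each bag holds 4 vertices, so the decomposition has width 3, which upper-bounds the treewidth. On the other hand G contains the 4-clique {0, 1, 3, 5}. A clique must lie in a single bag of any decomposition, so no decomposition can have width below 3. Combining the bounds, tw(G) = 3.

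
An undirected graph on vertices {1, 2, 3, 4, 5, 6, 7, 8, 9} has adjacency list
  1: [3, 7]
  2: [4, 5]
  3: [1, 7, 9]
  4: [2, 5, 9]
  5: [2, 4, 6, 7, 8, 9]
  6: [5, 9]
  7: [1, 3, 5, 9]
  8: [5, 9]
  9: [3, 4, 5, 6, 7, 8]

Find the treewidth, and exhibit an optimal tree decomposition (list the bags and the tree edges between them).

Treewidth 2.
Bags: B1 = {5, 7, 9}  B2 = {5, 6, 9}  B3 = {4, 5, 9}  B4 = {3, 7, 9}  B5 = {1, 3, 7}  B6 = {2, 4, 5}  B7 = {5, 8, 9}
Tree: B1–B2, B1–B3, B1–B4, B4–B5, B3–B6, B1–B7

Every bag has size at most 3, so the width is 3 − 1 = 2 and tw(G) ≤ 2. Conversely, {1, 3, 7} is a clique of size 3, and the vertices of any clique must share a bag in every tree decomposition; so some bag has ≥ 3 vertices and tw(G) ≥ 2. Therefore the treewidth is 2.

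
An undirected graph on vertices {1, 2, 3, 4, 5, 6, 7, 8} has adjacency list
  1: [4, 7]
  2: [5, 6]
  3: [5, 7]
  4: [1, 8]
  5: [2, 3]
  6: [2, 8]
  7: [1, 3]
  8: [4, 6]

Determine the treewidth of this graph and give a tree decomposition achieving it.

Treewidth 2.
One optimal decomposition is:
Bags: B1 = {4, 6, 8}  B2 = {2, 4, 6}  B3 = {2, 4, 5}  B4 = {3, 4, 5}  B5 = {3, 4, 7}  B6 = {1, 4, 7}
Tree: B1–B2, B2–B3, B3–B4, B4–B5, B5–B6

Each bag holds 3 vertices, so the decomposition has width 2, which upper-bounds the treewidth. For the lower bound, G contains the cycle 4–8–6–2–5–3–7–1–4, so G is not a forest; only forests have treewidth ≤ 1, hence tw(G) ≥ 2. Therefore the treewidth is 2.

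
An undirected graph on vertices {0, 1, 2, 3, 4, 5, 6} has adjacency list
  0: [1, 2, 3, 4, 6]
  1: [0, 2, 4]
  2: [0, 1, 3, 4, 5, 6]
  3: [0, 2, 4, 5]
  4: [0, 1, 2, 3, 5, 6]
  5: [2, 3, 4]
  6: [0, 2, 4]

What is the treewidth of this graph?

3

A width-3 tree decomposition is:
Bags: B1 = {0, 2, 3, 4}  B2 = {0, 2, 4, 6}  B3 = {2, 3, 4, 5}  B4 = {0, 1, 2, 4}
Tree: B1–B2, B1–B3, B2–B4
Each bag holds 4 vertices, so the decomposition has width 3, which upper-bounds the treewidth. Conversely, {0, 1, 2, 4} is a clique of size 4, and the vertices of any clique must share a bag in every tree decomposition; so some bag has ≥ 4 vertices and tw(G) ≥ 3. Therefore the treewidth is 3.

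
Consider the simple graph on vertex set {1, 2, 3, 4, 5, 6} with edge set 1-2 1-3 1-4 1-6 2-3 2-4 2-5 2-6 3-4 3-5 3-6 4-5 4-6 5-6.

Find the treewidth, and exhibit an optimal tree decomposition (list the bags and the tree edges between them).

Treewidth 4.
One optimal decomposition is:
Bags: B1 = {1, 2, 3, 4, 6}  B2 = {2, 3, 4, 5, 6}
Tree: B1–B2

Every bag has size at most 5, so the width is 5 − 1 = 4 and tw(G) ≤ 4. For the lower bound, the 5 vertices {1, 2, 3, 4, 6} are pairwise adjacent, and any tree decomposition puts a clique entirely inside one bag — forcing width ≥ 4. The upper and lower bounds meet at 4, so that is the treewidth.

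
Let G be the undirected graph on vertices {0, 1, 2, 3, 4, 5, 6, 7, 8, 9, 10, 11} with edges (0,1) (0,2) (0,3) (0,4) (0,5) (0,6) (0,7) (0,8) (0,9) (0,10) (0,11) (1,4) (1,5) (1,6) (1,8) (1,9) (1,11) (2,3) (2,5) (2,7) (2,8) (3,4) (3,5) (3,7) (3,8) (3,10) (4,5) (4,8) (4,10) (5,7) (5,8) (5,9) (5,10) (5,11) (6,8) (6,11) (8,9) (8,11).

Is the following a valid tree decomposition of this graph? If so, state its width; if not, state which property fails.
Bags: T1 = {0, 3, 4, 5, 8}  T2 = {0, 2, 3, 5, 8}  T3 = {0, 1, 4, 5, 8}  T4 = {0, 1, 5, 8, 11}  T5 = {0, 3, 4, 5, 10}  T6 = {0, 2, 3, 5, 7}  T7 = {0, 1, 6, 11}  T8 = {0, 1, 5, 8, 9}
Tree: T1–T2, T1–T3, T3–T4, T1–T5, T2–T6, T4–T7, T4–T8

No — edge (8,6) lies in no bag.

A tree decomposition must satisfy three properties: every vertex lies in some bag; for every edge, both endpoints lie together in some bag; and for every vertex, the bags containing it form a connected subtree. Here edge (8,6) lies in no bag, so the decomposition is invalid.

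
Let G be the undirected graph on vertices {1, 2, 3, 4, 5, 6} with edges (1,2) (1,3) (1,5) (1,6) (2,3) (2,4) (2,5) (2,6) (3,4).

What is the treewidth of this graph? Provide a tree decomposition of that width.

Treewidth 2.
One such decomposition:
Bags: B1 = {1, 2, 5}  B2 = {1, 2, 3}  B3 = {2, 3, 4}  B4 = {1, 2, 6}
Tree: B1–B2, B2–B3, B1–B4

The largest bag has 3 vertices, giving width 2; this decomposition certifies tw(G) ≤ 2. Conversely, {1, 2, 3} is a clique of size 3, and the vertices of any clique must share a bag in every tree decomposition; so some bag has ≥ 3 vertices and tw(G) ≥ 2. Therefore the treewidth is 2.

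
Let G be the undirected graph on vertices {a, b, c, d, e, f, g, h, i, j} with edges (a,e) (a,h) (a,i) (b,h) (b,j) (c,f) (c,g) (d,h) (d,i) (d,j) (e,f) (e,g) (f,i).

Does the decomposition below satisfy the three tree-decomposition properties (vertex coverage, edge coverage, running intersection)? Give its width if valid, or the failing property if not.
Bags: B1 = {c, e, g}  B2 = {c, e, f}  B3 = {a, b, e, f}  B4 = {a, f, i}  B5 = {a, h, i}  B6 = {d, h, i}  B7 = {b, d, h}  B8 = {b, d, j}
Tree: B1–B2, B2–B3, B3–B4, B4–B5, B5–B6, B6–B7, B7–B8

No — bags containing vertex b are not connected in the tree.

A tree decomposition must satisfy three properties: every vertex lies in some bag; for every edge, both endpoints lie together in some bag; and for every vertex, the bags containing it form a connected subtree. Here bags containing vertex b are not connected in the tree, so the decomposition is invalid.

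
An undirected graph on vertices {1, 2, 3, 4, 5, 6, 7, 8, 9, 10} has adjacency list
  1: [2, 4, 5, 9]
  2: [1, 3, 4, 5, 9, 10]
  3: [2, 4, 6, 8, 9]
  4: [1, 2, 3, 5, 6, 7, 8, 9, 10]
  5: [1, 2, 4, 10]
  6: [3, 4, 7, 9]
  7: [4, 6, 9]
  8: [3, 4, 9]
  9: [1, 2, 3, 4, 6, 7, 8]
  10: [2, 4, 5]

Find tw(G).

3

A width-3 tree decomposition is:
Bags: B1 = {3, 4, 6, 9}  B2 = {2, 3, 4, 9}  B3 = {4, 6, 7, 9}  B4 = {1, 2, 4, 9}  B5 = {3, 4, 8, 9}  B6 = {1, 2, 4, 5}  B7 = {2, 4, 5, 10}
Tree: B1–B2, B1–B3, B2–B4, B2–B5, B4–B6, B6–B7
Each bag holds 4 vertices, so the decomposition has width 3, which upper-bounds the treewidth. For the lower bound, the 4 vertices {1, 2, 4, 9} are pairwise adjacent, and any tree decomposition puts a clique entirely inside one bag — forcing width ≥ 3. Hence tw(G) = 3 exactly.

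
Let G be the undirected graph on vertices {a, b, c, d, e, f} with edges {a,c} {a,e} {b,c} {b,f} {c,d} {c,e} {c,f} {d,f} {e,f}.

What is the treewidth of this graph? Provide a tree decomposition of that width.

Treewidth 2.
One optimal decomposition is:
Bags: B1 = {c, e, f}  B2 = {c, d, f}  B3 = {a, c, e}  B4 = {b, c, f}
Tree: B1–B2, B1–B3, B1–B4

The largest bag has 3 vertices, giving width 2; this decomposition certifies tw(G) ≤ 2. For the lower bound, the 3 vertices {a, c, e} are pairwise adjacent, and any tree decomposition puts a clique entirely inside one bag — forcing width ≥ 2. Therefore the treewidth is 2.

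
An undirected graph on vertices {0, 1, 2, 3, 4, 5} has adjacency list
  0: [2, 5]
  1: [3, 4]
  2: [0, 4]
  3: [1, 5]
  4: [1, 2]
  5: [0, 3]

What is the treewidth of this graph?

2

A width-2 tree decomposition is:
Bags: B1 = {1, 2, 4}  B2 = {0, 1, 2}  B3 = {0, 1, 5}  B4 = {1, 3, 5}
Tree: B1–B2, B2–B3, B3–B4
The largest bag has 3 vertices, giving width 2; this decomposition certifies tw(G) ≤ 2. Since 1–4–2–0–5–3–1 is a cycle in G, G is not acyclic. Forests are exactly the graphs of treewidth ≤ 1, so tw(G) ≥ 2. The upper and lower bounds meet at 2, so that is the treewidth.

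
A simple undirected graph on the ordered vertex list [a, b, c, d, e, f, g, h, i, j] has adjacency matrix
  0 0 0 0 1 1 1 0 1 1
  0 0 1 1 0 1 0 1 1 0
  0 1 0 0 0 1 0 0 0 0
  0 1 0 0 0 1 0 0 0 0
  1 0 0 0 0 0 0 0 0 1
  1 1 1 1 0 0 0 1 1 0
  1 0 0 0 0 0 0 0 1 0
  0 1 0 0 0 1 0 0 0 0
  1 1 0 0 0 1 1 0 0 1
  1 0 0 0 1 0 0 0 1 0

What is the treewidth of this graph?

2

A width-2 tree decomposition is:
Bags: B1 = {b, c, f}  B2 = {b, f, i}  B3 = {a, f, i}  B4 = {a, i, j}  B5 = {a, e, j}  B6 = {a, g, i}  B7 = {b, d, f}  B8 = {b, f, h}
Tree: B1–B2, B2–B3, B3–B4, B4–B5, B3–B6, B1–B7, B2–B8
Every bag has size at most 3, so the width is 3 − 1 = 2 and tw(G) ≤ 2. For the lower bound, the 3 vertices {a, g, i} are pairwise adjacent, and any tree decomposition puts a clique entirely inside one bag — forcing width ≥ 2. Combining the bounds, tw(G) = 2.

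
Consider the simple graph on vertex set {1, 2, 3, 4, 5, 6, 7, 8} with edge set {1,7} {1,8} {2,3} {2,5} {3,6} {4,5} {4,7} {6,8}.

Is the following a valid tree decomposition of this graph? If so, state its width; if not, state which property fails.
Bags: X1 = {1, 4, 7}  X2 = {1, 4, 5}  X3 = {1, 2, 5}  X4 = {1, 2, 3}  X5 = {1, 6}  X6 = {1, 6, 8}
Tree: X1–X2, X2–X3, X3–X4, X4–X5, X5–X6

No — edge (3,6) lies in no bag.

A tree decomposition must satisfy three properties: every vertex lies in some bag; for every edge, both endpoints lie together in some bag; and for every vertex, the bags containing it form a connected subtree. Here edge (3,6) lies in no bag, so the decomposition is invalid.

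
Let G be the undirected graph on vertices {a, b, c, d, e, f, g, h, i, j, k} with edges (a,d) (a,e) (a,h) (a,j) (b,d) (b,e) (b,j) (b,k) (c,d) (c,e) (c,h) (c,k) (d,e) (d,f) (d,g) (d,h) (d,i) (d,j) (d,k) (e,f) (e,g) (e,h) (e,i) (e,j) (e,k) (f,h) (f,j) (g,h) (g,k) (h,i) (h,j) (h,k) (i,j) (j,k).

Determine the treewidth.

A width-4 tree decomposition is:
Bags: B1 = {b, d, e, j, k}  B2 = {d, e, h, j, k}  B3 = {c, d, e, h, k}  B4 = {a, d, e, h, j}  B5 = {d, e, g, h, k}  B6 = {d, e, h, i, j}  B7 = {d, e, f, h, j}
Tree: B1–B2, B2–B3, B2–B4, B3–B5, B4–B6, B2–B7
Every bag has size at most 5, so the width is 5 − 1 = 4 and tw(G) ≤ 4. On the other hand G contains the 5-clique {d, e, g, h, k}. A clique must lie in a single bag of any decomposition, so no decomposition can have width below 4. Combining the bounds, tw(G) = 4.

4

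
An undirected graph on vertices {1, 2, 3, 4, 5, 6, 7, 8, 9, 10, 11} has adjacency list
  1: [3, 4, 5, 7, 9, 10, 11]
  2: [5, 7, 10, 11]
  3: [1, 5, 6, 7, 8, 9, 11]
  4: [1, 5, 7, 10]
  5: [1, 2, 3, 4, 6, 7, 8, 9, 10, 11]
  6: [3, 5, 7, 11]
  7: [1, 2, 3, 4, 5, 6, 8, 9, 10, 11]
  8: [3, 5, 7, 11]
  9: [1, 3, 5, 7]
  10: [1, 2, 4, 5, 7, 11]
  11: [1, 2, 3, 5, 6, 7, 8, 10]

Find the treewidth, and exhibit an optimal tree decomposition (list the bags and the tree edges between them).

Treewidth 4.
One such decomposition:
Bags: B1 = {1, 3, 5, 7, 11}  B2 = {1, 5, 7, 10, 11}  B3 = {3, 5, 6, 7, 11}  B4 = {1, 3, 5, 7, 9}  B5 = {2, 5, 7, 10, 11}  B6 = {3, 5, 7, 8, 11}  B7 = {1, 4, 5, 7, 10}
Tree: B1–B2, B1–B3, B1–B4, B2–B5, B3–B6, B2–B7

Each bag holds 5 vertices, so the decomposition has width 4, which upper-bounds the treewidth. Conversely, {1, 3, 5, 7, 9} is a clique of size 5, and the vertices of any clique must share a bag in every tree decomposition; so some bag has ≥ 5 vertices and tw(G) ≥ 4. Combining the bounds, tw(G) = 4.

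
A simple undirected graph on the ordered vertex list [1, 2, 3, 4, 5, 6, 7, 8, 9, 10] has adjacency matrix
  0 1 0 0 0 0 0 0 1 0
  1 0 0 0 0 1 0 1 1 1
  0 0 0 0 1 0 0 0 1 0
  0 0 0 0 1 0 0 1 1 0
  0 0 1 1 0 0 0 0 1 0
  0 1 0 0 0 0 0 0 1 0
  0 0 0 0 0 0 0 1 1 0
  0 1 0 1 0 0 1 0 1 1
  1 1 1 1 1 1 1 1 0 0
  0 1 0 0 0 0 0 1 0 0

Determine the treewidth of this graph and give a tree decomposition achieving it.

Treewidth 2.
One optimal decomposition is:
Bags: B1 = {2, 8, 9}  B2 = {2, 8, 10}  B3 = {2, 6, 9}  B4 = {4, 8, 9}  B5 = {4, 5, 9}  B6 = {3, 5, 9}  B7 = {1, 2, 9}  B8 = {7, 8, 9}
Tree: B1–B2, B1–B3, B1–B4, B4–B5, B5–B6, B3–B7, B4–B8

The largest bag has 3 vertices, giving width 2; this decomposition certifies tw(G) ≤ 2. Conversely, {2, 8, 9} is a clique of size 3, and the vertices of any clique must share a bag in every tree decomposition; so some bag has ≥ 3 vertices and tw(G) ≥ 2. Hence tw(G) = 2 exactly.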